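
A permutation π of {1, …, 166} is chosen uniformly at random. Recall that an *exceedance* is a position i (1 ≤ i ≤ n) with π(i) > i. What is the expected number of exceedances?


Write X = Σ_{i=1}^{166} X_i, where X_i = 1_{π(i) > i}.
For each fixed i, π(i) is uniform over {1, …, 166} (marginal of a uniform permutation), so P[π(i) > i] = (n − i)/n. Summing: Σ_{i=1}^{166} (n − i)/n = (0 + 1 + … + 165)/166 = 166(166 − 1)/(2·166) = (166 − 1)/2.
Hence E[X] = Σ_{i=1}^{166} (166 − i)/166 = 165/2 ≈ 82.5000.

E[X] = 165/2 = 82.5000.


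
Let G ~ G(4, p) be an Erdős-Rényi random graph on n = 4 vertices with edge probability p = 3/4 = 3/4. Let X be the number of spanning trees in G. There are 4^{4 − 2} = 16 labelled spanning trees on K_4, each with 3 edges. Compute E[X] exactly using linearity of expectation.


K_4 has 4^{4 − 2} = 16 labelled spanning trees.
For each such spanning tree H, let X_H = 1 if all 3 edges of H are present in G. Then P[X_H = 1] = p^{3} = (3/4)^{3} = 27/64.
By linearity: E[X] = Σ_H E[X_H] = 16 · p^{3} = 16 · 27/64 = 27/4.
Numerically: E[X] ≈ 6.75.

E[X] = 16 · (3/4)^{3} = 27/4 ≈ 6.75.


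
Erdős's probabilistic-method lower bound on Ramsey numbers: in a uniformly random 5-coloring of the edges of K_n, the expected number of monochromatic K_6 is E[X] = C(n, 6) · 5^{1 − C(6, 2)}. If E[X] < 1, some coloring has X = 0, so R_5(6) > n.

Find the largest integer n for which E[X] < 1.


We need C(n, 6) · 5^{1 − 15} < 1, i.e. C(n, 6) < 5^{15 − 1} = 6103515625.
Check values of n near the boundary:
  n = 126: C(126, 6) = 4925156775; 4925156775 < 6103515625? YES
  n = 127: C(127, 6) = 5169379425; 5169379425 < 6103515625? YES
  n = 128: C(128, 6) = 5423611200; 5423611200 < 6103515625? YES
  n = 129: C(129, 6) = 5688177600; 5688177600 < 6103515625? YES
  n = 130: C(130, 6) = 5963412000; 5963412000 < 6103515625? YES
  n = 131: C(131, 6) = 6249655776; 6249655776 < 6103515625? NO
  n = 132: C(132, 6) = 6547258432; 6547258432 < 6103515625? NO
The largest n with C(n, 6) < 6103515625 is n = 130 (where E[X] = 47707296/48828125 ≈ 0.977045). Hence R_5(6) > 130, i.e. R_5(6) ≥ 131.

Largest n = 130; hence R_5(6) > 130.


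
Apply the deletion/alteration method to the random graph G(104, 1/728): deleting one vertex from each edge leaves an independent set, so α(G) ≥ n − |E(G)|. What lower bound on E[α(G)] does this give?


E[|E(G)|] = C(104, 2)·p = 5356 · (1/728) = 103/14.
E[α(G)] ≥ n − E[|E(G)|] = 104 − 103/14 = 1353/14.
Numerically: ≈ 96.64286.
(This is only a lower bound; the true E[α(G)] may be larger.)

E[α(G)] ≥ 1353/14 ≈ 96.64286.


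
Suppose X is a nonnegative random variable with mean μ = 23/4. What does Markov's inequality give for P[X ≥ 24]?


μ = E[X] = 23/4, a = 24.
Markov: P[X ≥ 24] ≤ μ/a = (23/4)/24 = 23/96.
Numerically: ≈ 0.239583.
(Since a = 24 > μ = 5.750000, the bound 23/96 is < 1 and informative.)

P[X ≥ 24] ≤ 23/96 ≈ 0.239583.


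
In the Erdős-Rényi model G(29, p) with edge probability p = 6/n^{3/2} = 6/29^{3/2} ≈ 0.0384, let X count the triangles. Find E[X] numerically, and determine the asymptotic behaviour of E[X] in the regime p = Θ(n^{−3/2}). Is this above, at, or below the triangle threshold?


Number of potential triangles: C(29, 3) = 3654.
Each occurs with probability p³ ≈ (0.0384)³ ≈ 5.67104e-05.
By linearity: E[X] = C(29, 3)·p³ ≈ 3654 · 5.67104e-05 ≈ 0.207.
Since α = 3/2 > 1, p = c/n^{3/2} = o(1/n) is below the triangle threshold p ~ 1/n. Asymptotically E[X] ~ (c³/6)·n^{3(1−α)} = (6³/6)·n^{-1.5} → 0, so by Markov's inequality G has no triangles w.h.p.

E[X] ≈ 0.207; in regime p = Θ(1/n^{3/2}) E[X] tends to 0 (below the triangle threshold p ~ 1/n).


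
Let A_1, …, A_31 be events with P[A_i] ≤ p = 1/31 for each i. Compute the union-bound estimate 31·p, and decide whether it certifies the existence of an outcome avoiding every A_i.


Union bound: P[∪_{i=1}^{31} A_i] ≤ Σ_i P[A_i] ≤ 31·p = 31·(1/31) = 1.
Numerically: 1 ≈ 1.0000.
Is 1 < 1? NO.
Since the bound 1 is ≥ 1, the union bound is uninformative here; it does NOT by itself certify existence.

31·p = 1 ≈ 1.0000; existence NOT certified by the union bound.


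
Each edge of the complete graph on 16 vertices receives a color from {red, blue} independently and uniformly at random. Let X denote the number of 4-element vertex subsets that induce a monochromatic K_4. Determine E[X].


Let X = Σ_S X_S over the C(16, 4) = 1820 subsets S of size 4, where X_S = 1 if the K_4 on S is monochromatic.
For a fixed S, the K_4 on S has C(4, 2) = 6 edges. P[all 6 edges red] = (1/2)^6, and likewise for blue, so P[monochromatic] = 2·(1/2)^6 = 2^{1 − 6} = 1/32.
By linearity of expectation: E[X] = C(16, 4) · 2^{1 − 6} = 1820 · 1/32 = 455/8.
Numerically: E[X] ≈ 56.87500.

E[X] = C(16,4)·2^(1−C(4,2)) = 455/8 ≈ 56.87500.


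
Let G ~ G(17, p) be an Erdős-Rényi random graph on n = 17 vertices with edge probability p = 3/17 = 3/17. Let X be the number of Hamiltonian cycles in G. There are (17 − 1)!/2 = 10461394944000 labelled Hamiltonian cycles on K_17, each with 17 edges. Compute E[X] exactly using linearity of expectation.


K_17 has (17 − 1)!/2 = 10461394944000 labelled Hamiltonian cycles.
For each such Hamiltonian cycle H, let X_H = 1 if all 17 edges of H are present in G. Then P[X_H = 1] = p^{17} = (3/17)^{17} = 129140163/827240261886336764177.
Summing the indicators: E[X] = Σ_H E[X_H] = 10461394944000 · p^{17} = 10461394944000 · 129140163/827240261886336764177 = 1350986248275535872000/827240261886336764177.
Numerically: E[X] ≈ 1.6331.

E[X] = 10461394944000 · (3/17)^{17} = 1350986248275535872000/827240261886336764177 ≈ 1.6331.


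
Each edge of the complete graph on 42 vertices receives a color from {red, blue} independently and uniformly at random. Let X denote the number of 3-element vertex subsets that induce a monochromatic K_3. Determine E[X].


Let X = Σ_S X_S over the C(42, 3) = 11480 subsets S of size 3, where X_S = 1 if the K_3 on S is monochromatic.
For a fixed S, the K_3 on S has C(3, 2) = 3 edges. P[all 3 edges red] = (1/2)^3, and likewise for blue, so P[monochromatic] = 2·(1/2)^3 = 2^{1 − 3} = 1/4.
Summing: E[X] = C(42, 3) · 2^{1 − 3} = 11480 · 1/4 = 2870.
Numerically: E[X] ≈ 2870.000.

E[X] = C(42,3)·2^(1−C(3,2)) = 2870 ≈ 2870.000.


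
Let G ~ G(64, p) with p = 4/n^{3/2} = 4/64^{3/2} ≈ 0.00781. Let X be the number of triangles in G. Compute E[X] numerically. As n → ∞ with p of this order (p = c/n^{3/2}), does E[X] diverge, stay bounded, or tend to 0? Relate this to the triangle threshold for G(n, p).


Number of potential triangles: C(64, 3) = 41664.
Each occurs with probability p³ ≈ (0.00781)³ ≈ 4.76837e-07.
By linearity: E[X] = C(64, 3)·p³ ≈ 41664 · 4.76837e-07 ≈ 0.020.
Since α = 3/2 > 1, p = c/n^{3/2} = o(1/n) is below the triangle threshold p ~ 1/n. Asymptotically E[X] ~ (c³/6)·n^{3(1−α)} = (4³/6)·n^{-1.5} → 0, so by Markov's inequality G has no triangles w.h.p.

E[X] ≈ 0.020; in regime p = Θ(1/n^{3/2}) E[X] tends to 0 (below the triangle threshold p ~ 1/n).


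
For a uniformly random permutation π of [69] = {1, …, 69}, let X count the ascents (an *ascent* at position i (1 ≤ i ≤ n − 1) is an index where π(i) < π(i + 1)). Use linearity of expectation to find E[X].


Write X = Σ X_I over i = 1, …, 68, with X_I the indicator of one ascent.
There are 68 indicators.
For each fixed i, the pair (π(i), π(i+1)) is a uniformly random ordered pair of distinct values from {1, …, 69}; by symmetry P[π(i) < π(i+1)] = 1/2.
By linearity: E[X] = 68 · (1/2) = (69 − 1) · (1/2) = 34 ≈ 34.000000.

E[X] = 34 = 34.000000.


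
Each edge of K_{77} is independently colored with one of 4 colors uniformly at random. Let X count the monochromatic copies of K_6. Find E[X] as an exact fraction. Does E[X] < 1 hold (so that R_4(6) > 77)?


E[X] = C(77, 6) · 4^{1 − 15} = 237093780 · 4^{−14} = 237093780/268435456.
As a reduced fraction: E[X] = 59273445/67108864 ≈ 0.8832.
Is E[X] < 1? YES.
Since E[X] < 1, there exists a 4-coloring of K_{77} with no monochromatic K_6; hence R_4(6) > 77.

E[X] = 59273445/67108864 ≈ 0.8832; E[X] < 1, so R_4(6) > 77.


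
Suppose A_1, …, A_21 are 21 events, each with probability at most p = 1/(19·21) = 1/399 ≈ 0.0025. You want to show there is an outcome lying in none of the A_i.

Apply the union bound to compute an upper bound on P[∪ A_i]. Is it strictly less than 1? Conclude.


Union bound: P[∪_{i=1}^{21} A_i] ≤ Σ_i P[A_i] ≤ 21·p = 21·(1/399) = 1/19.
Numerically: 1/19 ≈ 0.0526.
Is 1/19 < 1? YES.
Since P[∪ A_i] ≤ 1/19 < 1, the complement has P[∩ A_i^c] ≥ 1 − 1/19 = 18/19 > 0, so some outcome avoids every A_i.

21·p = 1/19 ≈ 0.0526; existence CERTIFIED by the union bound.


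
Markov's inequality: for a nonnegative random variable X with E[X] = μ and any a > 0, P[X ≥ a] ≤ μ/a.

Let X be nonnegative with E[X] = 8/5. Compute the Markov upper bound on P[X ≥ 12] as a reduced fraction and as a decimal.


μ = E[X] = 8/5, a = 12.
Markov: P[X ≥ 12] ≤ μ/a = (8/5)/12 = 2/15.
Numerically: ≈ 0.1333.
(Since a = 12 > μ = 1.6000, the bound 2/15 is < 1 and informative.)

P[X ≥ 12] ≤ 2/15 ≈ 0.1333.


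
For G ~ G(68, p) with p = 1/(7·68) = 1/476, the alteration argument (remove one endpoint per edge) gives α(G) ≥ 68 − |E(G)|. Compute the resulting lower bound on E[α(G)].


E[|E(G)|] = C(68, 2)·p = 2278 · (1/476) = 67/14.
E[α(G)] ≥ n − E[|E(G)|] = 68 − 67/14 = 885/14.
Numerically: ≈ 63.214.
(This is only a lower bound; the true E[α(G)] may be larger.)

E[α(G)] ≥ 885/14 ≈ 63.214.


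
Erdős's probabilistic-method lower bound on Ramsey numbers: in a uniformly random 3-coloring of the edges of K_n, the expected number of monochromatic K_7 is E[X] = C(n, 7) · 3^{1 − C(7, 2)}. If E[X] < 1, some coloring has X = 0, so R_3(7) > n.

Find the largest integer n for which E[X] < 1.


We need C(n, 7) · 3^{1 − 21} < 1, i.e. C(n, 7) < 3^{21 − 1} = 3486784401.
Check values of n near the boundary:
  n = 79: C(79, 7) = 2898753715; 2898753715 < 3486784401? YES
  n = 80: C(80, 7) = 3176716400; 3176716400 < 3486784401? YES
  n = 81: C(81, 7) = 3477216600; 3477216600 < 3486784401? YES
  n = 82: C(82, 7) = 3801756816; 3801756816 < 3486784401? NO
  n = 83: C(83, 7) = 4151918628; 4151918628 < 3486784401? NO
The largest n with C(n, 7) < 3486784401 is n = 81 (where E[X] = 42928600/43046721 ≈ 0.99726). Hence R_3(7) > 81, i.e. R_3(7) ≥ 82.

Largest n = 81; hence R_3(7) > 81.


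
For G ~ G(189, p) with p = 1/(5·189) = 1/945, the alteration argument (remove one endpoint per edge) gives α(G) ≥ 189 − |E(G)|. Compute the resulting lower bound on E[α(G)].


E[|E(G)|] = C(189, 2)·p = 17766 · (1/945) = 94/5.
E[α(G)] ≥ n − E[|E(G)|] = 189 − 94/5 = 851/5.
Numerically: ≈ 170.200000.
(This is only a lower bound; the true E[α(G)] may be larger.)

E[α(G)] ≥ 851/5 ≈ 170.200000.


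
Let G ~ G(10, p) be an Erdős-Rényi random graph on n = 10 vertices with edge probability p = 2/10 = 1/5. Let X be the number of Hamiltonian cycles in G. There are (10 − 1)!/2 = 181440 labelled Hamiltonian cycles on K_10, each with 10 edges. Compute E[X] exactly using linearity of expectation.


K_10 has (10 − 1)!/2 = 181440 labelled Hamiltonian cycles.
For each such Hamiltonian cycle H, let X_H = 1 if all 10 edges of H are present in G. Then P[X_H = 1] = p^{10} = (1/5)^{10} = 1/9765625.
Summing the indicators: E[X] = Σ_H E[X_H] = 181440 · p^{10} = 181440 · 1/9765625 = 36288/1953125.
Numerically: E[X] ≈ 0.018579.

E[X] = 181440 · (1/5)^{10} = 36288/1953125 ≈ 0.018579.


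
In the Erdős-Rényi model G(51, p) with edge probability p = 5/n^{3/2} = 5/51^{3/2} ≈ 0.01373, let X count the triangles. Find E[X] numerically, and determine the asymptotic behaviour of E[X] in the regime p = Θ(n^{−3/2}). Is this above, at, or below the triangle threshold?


Number of potential triangles: C(51, 3) = 20825.
Each occurs with probability p³ ≈ (0.01373)³ ≈ 2.587285e-06.
By linearity: E[X] = C(51, 3)·p³ ≈ 20825 · 2.587285e-06 ≈ 0.0539.
Since α = 3/2 > 1, p = c/n^{3/2} = o(1/n) is below the triangle threshold p ~ 1/n. Asymptotically E[X] ~ (c³/6)·n^{3(1−α)} = (5³/6)·n^{-1.5} → 0, so by Markov's inequality G has no triangles w.h.p.

E[X] ≈ 0.0539; in regime p = Θ(1/n^{3/2}) E[X] tends to 0 (below the triangle threshold p ~ 1/n).


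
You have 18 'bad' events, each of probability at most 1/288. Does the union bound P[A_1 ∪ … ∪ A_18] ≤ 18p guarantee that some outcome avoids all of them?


Union bound: P[∪_{i=1}^{18} A_i] ≤ Σ_i P[A_i] ≤ 18·p = 18·(1/288) = 1/16.
Numerically: 1/16 ≈ 0.062500.
Is 1/16 < 1? YES.
Since P[∪ A_i] ≤ 1/16 < 1, the complement has P[∩ A_i^c] ≥ 1 − 1/16 = 15/16 > 0, so some outcome avoids every A_i.

18·p = 1/16 ≈ 0.062500; existence CERTIFIED by the union bound.


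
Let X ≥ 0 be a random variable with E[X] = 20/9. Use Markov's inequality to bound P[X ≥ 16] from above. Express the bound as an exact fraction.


μ = E[X] = 20/9, a = 16.
Markov: P[X ≥ 16] ≤ μ/a = (20/9)/16 = 5/36.
Numerically: ≈ 0.1389.
(Since a = 16 > μ = 2.2222, the bound 5/36 is < 1 and informative.)

P[X ≥ 16] ≤ 5/36 ≈ 0.1389.


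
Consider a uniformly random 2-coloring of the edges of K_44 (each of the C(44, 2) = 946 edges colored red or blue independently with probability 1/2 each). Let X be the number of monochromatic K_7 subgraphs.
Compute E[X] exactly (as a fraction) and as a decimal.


Let X = Σ_S X_S over the C(44, 7) = 38320568 subsets S of size 7, where X_S = 1 if the K_7 on S is monochromatic.
For a fixed S, the K_7 on S has C(7, 2) = 21 edges. P[all 21 edges red] = (1/2)^21, and likewise for blue, so P[monochromatic] = 2·(1/2)^21 = 2^{1 − 21} = 1/1048576.
By linearity of expectation: E[X] = C(44, 7) · 2^{1 − 21} = 38320568 · 1/1048576 = 4790071/131072.
Numerically: E[X] ≈ 36.5453.

E[X] = C(44,7)·2^(1−C(7,2)) = 4790071/131072 ≈ 36.5453.


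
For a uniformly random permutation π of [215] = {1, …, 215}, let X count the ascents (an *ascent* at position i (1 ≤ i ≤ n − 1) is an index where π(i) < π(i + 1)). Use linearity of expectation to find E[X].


Write X = Σ X_I over i = 1, …, 214, with X_I the indicator of one ascent.
There are 214 indicators.
For each fixed i, the pair (π(i), π(i+1)) is a uniformly random ordered pair of distinct values from {1, …, 215}; by symmetry P[π(i) < π(i+1)] = 1/2.
By linearity: E[X] = 214 · (1/2) = (215 − 1) · (1/2) = 107 ≈ 107.00000.

E[X] = 107 = 107.00000.


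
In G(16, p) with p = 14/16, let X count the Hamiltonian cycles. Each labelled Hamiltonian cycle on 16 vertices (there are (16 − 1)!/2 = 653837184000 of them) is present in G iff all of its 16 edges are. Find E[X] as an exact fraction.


K_16 has (16 − 1)!/2 = 653837184000 labelled Hamiltonian cycles.
For each such Hamiltonian cycle H, let X_H = 1 if all 16 edges of H are present in G. Then P[X_H = 1] = p^{16} = (7/8)^{16} = 33232930569601/281474976710656.
Summing the indicators: E[X] = Σ_H E[X_H] = 653837184000 · p^{16} = 653837184000 · 33232930569601/281474976710656 = 21219654042671322112875/274877906944.
Numerically: E[X] ≈ 7.7197e+10.

E[X] = 653837184000 · (7/8)^{16} = 21219654042671322112875/274877906944 ≈ 7.7197e+10.


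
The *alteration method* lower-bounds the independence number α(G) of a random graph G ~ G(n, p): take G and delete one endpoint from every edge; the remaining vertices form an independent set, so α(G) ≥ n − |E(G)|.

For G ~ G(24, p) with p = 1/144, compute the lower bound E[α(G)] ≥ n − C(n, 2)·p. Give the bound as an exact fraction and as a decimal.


E[|E(G)|] = C(24, 2)·p = 276 · (1/144) = 23/12.
E[α(G)] ≥ n − E[|E(G)|] = 24 − 23/12 = 265/12.
Numerically: ≈ 22.083.
(This is only a lower bound; the true E[α(G)] may be larger.)

E[α(G)] ≥ 265/12 ≈ 22.083.


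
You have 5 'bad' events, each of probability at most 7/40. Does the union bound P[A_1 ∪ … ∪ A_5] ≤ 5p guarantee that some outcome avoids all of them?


Union bound: P[∪_{i=1}^{5} A_i] ≤ Σ_i P[A_i] ≤ 5·p = 5·(7/40) = 7/8.
Numerically: 7/8 ≈ 0.87500.
Is 7/8 < 1? YES.
Since P[∪ A_i] ≤ 7/8 < 1, the complement has P[∩ A_i^c] ≥ 1 − 7/8 = 1/8 > 0, so some outcome avoids every A_i.

5·p = 7/8 ≈ 0.87500; existence CERTIFIED by the union bound.


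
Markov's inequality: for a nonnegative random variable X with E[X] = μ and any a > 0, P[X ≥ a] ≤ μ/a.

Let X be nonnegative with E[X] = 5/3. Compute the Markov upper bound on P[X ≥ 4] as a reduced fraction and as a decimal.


μ = E[X] = 5/3, a = 4.
Markov: P[X ≥ 4] ≤ μ/a = (5/3)/4 = 5/12.
Numerically: ≈ 0.416667.
(Since a = 4 > μ = 1.666667, the bound 5/12 is < 1 and informative.)

P[X ≥ 4] ≤ 5/12 ≈ 0.416667.


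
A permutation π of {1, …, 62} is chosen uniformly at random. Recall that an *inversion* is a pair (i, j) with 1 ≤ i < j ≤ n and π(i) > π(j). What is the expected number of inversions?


Write X = Σ X_I over the C(62, 2) = 1891 pairs i < j, with X_I the indicator of one inversion.
There are 1891 indicators.
For each fixed pair i < j, the values π(i) and π(j) are two distinct elements of {1, …, 62} in uniformly random order; by symmetry P[π(i) > π(j)] = 1/2.
By linearity: E[X] = 1891 · (1/2) = C(62, 2) · (1/2) = 1891/2 = 1891/2 ≈ 945.500.

E[X] = 1891/2 = 945.500.


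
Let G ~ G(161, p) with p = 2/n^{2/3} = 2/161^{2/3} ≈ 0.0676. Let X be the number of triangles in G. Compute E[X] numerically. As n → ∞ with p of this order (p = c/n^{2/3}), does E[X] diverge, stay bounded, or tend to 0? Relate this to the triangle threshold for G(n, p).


Number of potential triangles: C(161, 3) = 682640.
Each occurs with probability p³ ≈ (0.0676)³ ≈ 3.08630e-04.
By linearity: E[X] = C(161, 3)·p³ ≈ 682640 · 3.08630e-04 ≈ 210.683.
Since α = 2/3 < 1, p = c/n^{2/3} ≫ 1/n is above the triangle threshold p ~ 1/n. Asymptotically E[X] ~ (c³/6)·n^{3(1−α)} = (2³/6)·n^{1} → ∞; triangles are abundant w.h.p.

E[X] ≈ 210.683; in regime p = Θ(1/n^{2/3}) E[X] diverges (above the triangle threshold p ~ 1/n).


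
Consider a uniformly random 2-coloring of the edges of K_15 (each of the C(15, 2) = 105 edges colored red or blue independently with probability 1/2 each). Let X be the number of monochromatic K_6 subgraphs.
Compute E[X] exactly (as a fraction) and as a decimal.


Let X = Σ_S X_S over the C(15, 6) = 5005 subsets S of size 6, where X_S = 1 if the K_6 on S is monochromatic.
For a fixed S, the K_6 on S has C(6, 2) = 15 edges. P[all 15 edges red] = (1/2)^15, and likewise for blue, so P[monochromatic] = 2·(1/2)^15 = 2^{1 − 15} = 1/16384.
Summing: E[X] = C(15, 6) · 2^{1 − 15} = 5005 · 1/16384 = 5005/16384.
Numerically: E[X] ≈ 0.305.

E[X] = C(15,6)·2^(1−C(6,2)) = 5005/16384 ≈ 0.305.


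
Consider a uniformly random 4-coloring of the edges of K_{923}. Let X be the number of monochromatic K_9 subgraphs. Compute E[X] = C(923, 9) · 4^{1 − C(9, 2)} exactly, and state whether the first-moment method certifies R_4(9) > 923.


E[X] = C(923, 9) · 4^{1 − 36} = 1288430932418687114265 · 4^{−35} = 1288430932418687114265/1180591620717411303424.
As a reduced fraction: E[X] = 1288430932418687114265/1180591620717411303424 ≈ 1.091.
Is E[X] < 1? NO.
Since E[X] ≥ 1, the first-moment bound is inconclusive at n = 923; it does NOT by itself certify R_4(9) > 923.

E[X] = 1288430932418687114265/1180591620717411303424 ≈ 1.091; E[X] ≥ 1; first-moment method inconclusive here.


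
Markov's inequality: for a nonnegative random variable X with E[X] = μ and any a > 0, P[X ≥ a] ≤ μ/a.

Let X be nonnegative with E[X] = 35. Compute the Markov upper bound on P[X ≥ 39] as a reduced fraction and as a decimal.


μ = E[X] = 35, a = 39.
Markov: P[X ≥ 39] ≤ μ/a = (35)/39 = 35/39.
Numerically: ≈ 0.8974.
(Since a = 39 > μ = 35.0000, the bound 35/39 is < 1 and informative.)

P[X ≥ 39] ≤ 35/39 ≈ 0.8974.


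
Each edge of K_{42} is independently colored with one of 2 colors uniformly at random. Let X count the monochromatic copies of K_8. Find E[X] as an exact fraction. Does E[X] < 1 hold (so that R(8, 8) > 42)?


E[X] = C(42, 8) · 2^{1 − 28} = 118030185 · 2^{−27} = 118030185/134217728.
As a reduced fraction: E[X] = 118030185/134217728 ≈ 0.8794.
Is E[X] < 1? YES.
Since E[X] < 1, there exists a 2-coloring of K_{42} with no monochromatic K_8; hence R(8, 8) > 42.

E[X] = 118030185/134217728 ≈ 0.8794; E[X] < 1, so R(8, 8) > 42.


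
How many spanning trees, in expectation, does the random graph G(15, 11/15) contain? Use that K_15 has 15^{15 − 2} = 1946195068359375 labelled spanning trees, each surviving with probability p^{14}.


K_15 has 15^{15 − 2} = 1946195068359375 labelled spanning trees.
For each such spanning tree H, let X_H = 1 if all 14 edges of H are present in G. Then P[X_H = 1] = p^{14} = (11/15)^{14} = 379749833583241/29192926025390625.
Summing the indicators: E[X] = Σ_H E[X_H] = 1946195068359375 · p^{14} = 1946195068359375 · 379749833583241/29192926025390625 = 379749833583241/15.
Numerically: E[X] ≈ 2.5317e+13.

E[X] = 1946195068359375 · (11/15)^{14} = 379749833583241/15 ≈ 2.5317e+13.


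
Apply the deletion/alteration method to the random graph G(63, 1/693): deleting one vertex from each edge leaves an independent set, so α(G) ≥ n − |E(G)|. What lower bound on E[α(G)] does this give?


E[|E(G)|] = C(63, 2)·p = 1953 · (1/693) = 31/11.
E[α(G)] ≥ n − E[|E(G)|] = 63 − 31/11 = 662/11.
Numerically: ≈ 60.182.
(This is only a lower bound; the true E[α(G)] may be larger.)

E[α(G)] ≥ 662/11 ≈ 60.182.


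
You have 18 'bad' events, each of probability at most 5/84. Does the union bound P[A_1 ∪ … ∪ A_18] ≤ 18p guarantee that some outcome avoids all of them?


Union bound: P[∪_{i=1}^{18} A_i] ≤ Σ_i P[A_i] ≤ 18·p = 18·(5/84) = 15/14.
Numerically: 15/14 ≈ 1.07143.
Is 15/14 < 1? NO.
Since the bound 15/14 is ≥ 1, the union bound is uninformative here; it does NOT by itself certify existence.

18·p = 15/14 ≈ 1.07143; existence NOT certified by the union bound.


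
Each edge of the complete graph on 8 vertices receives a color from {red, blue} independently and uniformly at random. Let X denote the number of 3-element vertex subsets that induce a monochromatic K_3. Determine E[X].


Let X = Σ_S X_S over the C(8, 3) = 56 subsets S of size 3, where X_S = 1 if the K_3 on S is monochromatic.
For a fixed S, the K_3 on S has C(3, 2) = 3 edges. P[all 3 edges red] = (1/2)^3, and likewise for blue, so P[monochromatic] = 2·(1/2)^3 = 2^{1 − 3} = 1/4.
Summing: E[X] = C(8, 3) · 2^{1 − 3} = 56 · 1/4 = 14.
Numerically: E[X] ≈ 14.000.

E[X] = C(8,3)·2^(1−C(3,2)) = 14 ≈ 14.000.


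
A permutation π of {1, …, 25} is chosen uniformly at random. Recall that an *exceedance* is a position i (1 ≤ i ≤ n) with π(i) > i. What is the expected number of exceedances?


Write X = Σ_{i=1}^{25} X_i, where X_i = 1_{π(i) > i}.
For each fixed i, π(i) is uniform over {1, …, 25} (marginal of a uniform permutation), so P[π(i) > i] = (n − i)/n. Summing: Σ_{i=1}^{25} (n − i)/n = (0 + 1 + … + 24)/25 = 25(25 − 1)/(2·25) = (25 − 1)/2.
Hence E[X] = Σ_{i=1}^{25} (25 − i)/25 = 12 ≈ 12.000000.

E[X] = 12 = 12.000000.


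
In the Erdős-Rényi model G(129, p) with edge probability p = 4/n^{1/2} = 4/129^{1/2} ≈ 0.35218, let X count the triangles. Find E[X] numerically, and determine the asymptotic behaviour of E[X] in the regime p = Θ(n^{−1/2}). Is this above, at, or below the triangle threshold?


Number of potential triangles: C(129, 3) = 349504.
Each occurs with probability p³ ≈ (0.35218)³ ≈ 4.3681285e-02.
By linearity: E[X] = C(129, 3)·p³ ≈ 349504 · 4.3681285e-02 ≈ 15266.78393.
Since α = 1/2 < 1, p = c/n^{1/2} ≫ 1/n is above the triangle threshold p ~ 1/n. Asymptotically E[X] ~ (c³/6)·n^{3(1−α)} = (4³/6)·n^{1.5} → ∞; triangles are abundant w.h.p.

E[X] ≈ 15266.78393; in regime p = Θ(1/n^{1/2}) E[X] diverges (above the triangle threshold p ~ 1/n).


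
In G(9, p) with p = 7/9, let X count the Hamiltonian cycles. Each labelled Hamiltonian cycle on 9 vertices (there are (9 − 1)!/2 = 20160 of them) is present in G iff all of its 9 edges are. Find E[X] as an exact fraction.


K_9 has (9 − 1)!/2 = 20160 labelled Hamiltonian cycles.
For each such Hamiltonian cycle H, let X_H = 1 if all 9 edges of H are present in G. Then P[X_H = 1] = p^{9} = (7/9)^{9} = 40353607/387420489.
By linearity of expectation: E[X] = Σ_H E[X_H] = 20160 · p^{9} = 20160 · 40353607/387420489 = 90392079680/43046721.
Numerically: E[X] ≈ 2100.

E[X] = 20160 · (7/9)^{9} = 90392079680/43046721 ≈ 2100.


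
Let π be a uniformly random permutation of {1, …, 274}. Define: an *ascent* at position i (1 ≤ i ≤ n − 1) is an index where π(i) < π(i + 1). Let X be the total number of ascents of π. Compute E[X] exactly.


Write X = Σ X_I over i = 1, …, 273, with X_I the indicator of one ascent.
There are 273 indicators.
For each fixed i, the pair (π(i), π(i+1)) is a uniformly random ordered pair of distinct values from {1, …, 274}; by symmetry P[π(i) < π(i+1)] = 1/2.
By linearity: E[X] = 273 · (1/2) = (274 − 1) · (1/2) = 273/2 ≈ 136.5000.

E[X] = 273/2 = 136.5000.


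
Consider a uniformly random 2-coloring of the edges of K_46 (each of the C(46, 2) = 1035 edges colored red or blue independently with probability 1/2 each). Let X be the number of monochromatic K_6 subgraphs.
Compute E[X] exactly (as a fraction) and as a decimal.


Let X = Σ_S X_S over the C(46, 6) = 9366819 subsets S of size 6, where X_S = 1 if the K_6 on S is monochromatic.
For a fixed S, the K_6 on S has C(6, 2) = 15 edges. P[all 15 edges red] = (1/2)^15, and likewise for blue, so P[monochromatic] = 2·(1/2)^15 = 2^{1 − 15} = 1/16384.
By linearity of expectation: E[X] = C(46, 6) · 2^{1 − 15} = 9366819 · 1/16384 = 9366819/16384.
Numerically: E[X] ≈ 571.705.

E[X] = C(46,6)·2^(1−C(6,2)) = 9366819/16384 ≈ 571.705.


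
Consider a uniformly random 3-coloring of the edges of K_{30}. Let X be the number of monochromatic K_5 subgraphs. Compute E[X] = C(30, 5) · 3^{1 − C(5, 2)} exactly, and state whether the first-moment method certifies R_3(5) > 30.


E[X] = C(30, 5) · 3^{1 − 10} = 142506 · 3^{−9} = 142506/19683.
As a reduced fraction: E[X] = 5278/729 ≈ 7.240.
Is E[X] < 1? NO.
Since E[X] ≥ 1, the first-moment bound is inconclusive at n = 30; it does NOT by itself certify R_3(5) > 30.

E[X] = 5278/729 ≈ 7.240; E[X] ≥ 1; first-moment method inconclusive here.


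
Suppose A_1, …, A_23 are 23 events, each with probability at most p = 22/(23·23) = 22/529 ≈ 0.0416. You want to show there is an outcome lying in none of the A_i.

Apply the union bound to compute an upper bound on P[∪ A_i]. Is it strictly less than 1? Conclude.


Union bound: P[∪_{i=1}^{23} A_i] ≤ Σ_i P[A_i] ≤ 23·p = 23·(22/529) = 22/23.
Numerically: 22/23 ≈ 0.9565.
Is 22/23 < 1? YES.
Since P[∪ A_i] ≤ 22/23 < 1, the complement has P[∩ A_i^c] ≥ 1 − 22/23 = 1/23 > 0, so some outcome avoids every A_i.

23·p = 22/23 ≈ 0.9565; existence CERTIFIED by the union bound.


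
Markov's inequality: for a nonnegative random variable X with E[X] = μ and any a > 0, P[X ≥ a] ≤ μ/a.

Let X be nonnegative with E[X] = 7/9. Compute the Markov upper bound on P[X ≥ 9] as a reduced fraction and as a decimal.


μ = E[X] = 7/9, a = 9.
Markov: P[X ≥ 9] ≤ μ/a = (7/9)/9 = 7/81.
Numerically: ≈ 0.086420.
(Since a = 9 > μ = 0.777778, the bound 7/81 is < 1 and informative.)

P[X ≥ 9] ≤ 7/81 ≈ 0.086420.


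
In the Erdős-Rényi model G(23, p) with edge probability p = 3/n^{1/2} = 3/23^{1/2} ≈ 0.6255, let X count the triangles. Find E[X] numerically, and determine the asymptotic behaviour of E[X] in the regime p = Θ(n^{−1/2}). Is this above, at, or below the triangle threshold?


Number of potential triangles: C(23, 3) = 1771.
Each occurs with probability p³ ≈ (0.6255)³ ≈ 2.447778e-01.
By linearity: E[X] = C(23, 3)·p³ ≈ 1771 · 2.447778e-01 ≈ 433.5015.
Since α = 1/2 < 1, p = c/n^{1/2} ≫ 1/n is above the triangle threshold p ~ 1/n. Asymptotically E[X] ~ (c³/6)·n^{3(1−α)} = (3³/6)·n^{1.5} → ∞; triangles are abundant w.h.p.

E[X] ≈ 433.5015; in regime p = Θ(1/n^{1/2}) E[X] diverges (above the triangle threshold p ~ 1/n).


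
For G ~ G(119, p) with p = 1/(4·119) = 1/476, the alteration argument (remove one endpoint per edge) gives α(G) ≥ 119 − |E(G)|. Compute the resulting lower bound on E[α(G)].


E[|E(G)|] = C(119, 2)·p = 7021 · (1/476) = 59/4.
E[α(G)] ≥ n − E[|E(G)|] = 119 − 59/4 = 417/4.
Numerically: ≈ 104.2500.
(This is only a lower bound; the true E[α(G)] may be larger.)

E[α(G)] ≥ 417/4 ≈ 104.2500.


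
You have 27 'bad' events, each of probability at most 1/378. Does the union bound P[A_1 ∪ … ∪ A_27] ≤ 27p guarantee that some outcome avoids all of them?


Union bound: P[∪_{i=1}^{27} A_i] ≤ Σ_i P[A_i] ≤ 27·p = 27·(1/378) = 1/14.
Numerically: 1/14 ≈ 0.071429.
Is 1/14 < 1? YES.
Since P[∪ A_i] ≤ 1/14 < 1, the complement has P[∩ A_i^c] ≥ 1 − 1/14 = 13/14 > 0, so some outcome avoids every A_i.

27·p = 1/14 ≈ 0.071429; existence CERTIFIED by the union bound.


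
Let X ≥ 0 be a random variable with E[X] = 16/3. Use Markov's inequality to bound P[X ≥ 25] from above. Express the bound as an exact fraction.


μ = E[X] = 16/3, a = 25.
Markov: P[X ≥ 25] ≤ μ/a = (16/3)/25 = 16/75.
Numerically: ≈ 0.2133.
(Since a = 25 > μ = 5.3333, the bound 16/75 is < 1 and informative.)

P[X ≥ 25] ≤ 16/75 ≈ 0.2133.


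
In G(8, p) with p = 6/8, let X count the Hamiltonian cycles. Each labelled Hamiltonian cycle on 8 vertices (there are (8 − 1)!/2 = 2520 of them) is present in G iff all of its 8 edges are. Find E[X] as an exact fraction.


K_8 has (8 − 1)!/2 = 2520 labelled Hamiltonian cycles.
For each such Hamiltonian cycle H, let X_H = 1 if all 8 edges of H are present in G. Then P[X_H = 1] = p^{8} = (3/4)^{8} = 6561/65536.
By linearity: E[X] = Σ_H E[X_H] = 2520 · p^{8} = 2520 · 6561/65536 = 2066715/8192.
Numerically: E[X] ≈ 252.285.

E[X] = 2520 · (3/4)^{8} = 2066715/8192 ≈ 252.285.


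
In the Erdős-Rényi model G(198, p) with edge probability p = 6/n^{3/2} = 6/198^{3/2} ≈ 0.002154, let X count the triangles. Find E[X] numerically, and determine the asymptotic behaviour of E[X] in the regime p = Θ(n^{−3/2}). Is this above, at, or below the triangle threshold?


Number of potential triangles: C(198, 3) = 1274196.
Each occurs with probability p³ ≈ (0.002154)³ ≈ 9.987583e-09.
By linearity: E[X] = C(198, 3)·p³ ≈ 1274196 · 9.987583e-09 ≈ 0.0127.
Since α = 3/2 > 1, p = c/n^{3/2} = o(1/n) is below the triangle threshold p ~ 1/n. Asymptotically E[X] ~ (c³/6)·n^{3(1−α)} = (6³/6)·n^{-1.5} → 0, so by Markov's inequality G has no triangles w.h.p.

E[X] ≈ 0.0127; in regime p = Θ(1/n^{3/2}) E[X] tends to 0 (below the triangle threshold p ~ 1/n).


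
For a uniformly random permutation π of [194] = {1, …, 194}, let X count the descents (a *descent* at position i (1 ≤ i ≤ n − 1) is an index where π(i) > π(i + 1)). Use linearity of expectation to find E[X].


Write X = Σ X_I over i = 1, …, 193, with X_I the indicator of one descent.
There are 193 indicators.
For each fixed i, the pair (π(i), π(i+1)) is a uniformly random ordered pair of distinct values from {1, …, 194}; by symmetry P[π(i) > π(i+1)] = 1/2.
By linearity: E[X] = 193 · (1/2) = (194 − 1) · (1/2) = 193/2 ≈ 96.5000.

E[X] = 193/2 = 96.5000.


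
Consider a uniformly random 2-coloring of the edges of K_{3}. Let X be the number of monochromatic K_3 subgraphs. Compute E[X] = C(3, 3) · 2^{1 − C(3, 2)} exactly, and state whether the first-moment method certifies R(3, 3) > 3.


E[X] = C(3, 3) · 2^{1 − 3} = 1 · 2^{−2} = 1/4.
As a reduced fraction: E[X] = 1/4 ≈ 0.25000.
Is E[X] < 1? YES.
Since E[X] < 1, there exists a 2-coloring of K_{3} with no monochromatic K_3; hence R(3, 3) > 3.

E[X] = 1/4 ≈ 0.25000; E[X] < 1, so R(3, 3) > 3.


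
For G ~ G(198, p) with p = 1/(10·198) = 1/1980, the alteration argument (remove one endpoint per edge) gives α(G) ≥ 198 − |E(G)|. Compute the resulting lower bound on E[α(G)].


E[|E(G)|] = C(198, 2)·p = 19503 · (1/1980) = 197/20.
E[α(G)] ≥ n − E[|E(G)|] = 198 − 197/20 = 3763/20.
Numerically: ≈ 188.15000.
(This is only a lower bound; the true E[α(G)] may be larger.)

E[α(G)] ≥ 3763/20 ≈ 188.15000.


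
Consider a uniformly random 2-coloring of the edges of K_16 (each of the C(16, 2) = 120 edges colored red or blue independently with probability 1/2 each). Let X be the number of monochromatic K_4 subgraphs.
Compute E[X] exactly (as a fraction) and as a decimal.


Let X = Σ_S X_S over the C(16, 4) = 1820 subsets S of size 4, where X_S = 1 if the K_4 on S is monochromatic.
For a fixed S, the K_4 on S has C(4, 2) = 6 edges. P[all 6 edges red] = (1/2)^6, and likewise for blue, so P[monochromatic] = 2·(1/2)^6 = 2^{1 − 6} = 1/32.
By linearity of expectation: E[X] = C(16, 4) · 2^{1 − 6} = 1820 · 1/32 = 455/8.
Numerically: E[X] ≈ 56.87500.

E[X] = C(16,4)·2^(1−C(4,2)) = 455/8 ≈ 56.87500.


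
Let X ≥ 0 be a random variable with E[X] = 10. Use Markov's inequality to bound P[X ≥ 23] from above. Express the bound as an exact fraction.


μ = E[X] = 10, a = 23.
Markov: P[X ≥ 23] ≤ μ/a = (10)/23 = 10/23.
Numerically: ≈ 0.434783.
(Since a = 23 > μ = 10.000000, the bound 10/23 is < 1 and informative.)

P[X ≥ 23] ≤ 10/23 ≈ 0.434783.


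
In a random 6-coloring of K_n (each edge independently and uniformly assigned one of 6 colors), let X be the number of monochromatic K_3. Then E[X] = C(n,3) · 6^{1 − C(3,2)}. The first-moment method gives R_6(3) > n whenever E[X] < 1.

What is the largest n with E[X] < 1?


We need C(n, 3) · 6^{1 − 3} < 1, i.e. C(n, 3) < 6^{3 − 1} = 36.
Check values of n near the boundary:
  n = 3: C(3, 3) = 1; 1 < 36? YES
  n = 4: C(4, 3) = 4; 4 < 36? YES
  n = 5: C(5, 3) = 10; 10 < 36? YES
  n = 6: C(6, 3) = 20; 20 < 36? YES
  n = 7: C(7, 3) = 35; 35 < 36? YES
  n = 8: C(8, 3) = 56; 56 < 36? NO
  n = 9: C(9, 3) = 84; 84 < 36? NO
  n = 10: C(10, 3) = 120; 120 < 36? NO
The largest n with C(n, 3) < 36 is n = 7 (where E[X] = 35/36 ≈ 0.97222). Hence R_6(3) > 7, i.e. R_6(3) ≥ 8.

Largest n = 7; hence R_6(3) > 7.


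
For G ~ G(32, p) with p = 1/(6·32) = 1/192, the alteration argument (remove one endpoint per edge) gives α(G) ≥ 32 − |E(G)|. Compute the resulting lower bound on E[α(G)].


E[|E(G)|] = C(32, 2)·p = 496 · (1/192) = 31/12.
E[α(G)] ≥ n − E[|E(G)|] = 32 − 31/12 = 353/12.
Numerically: ≈ 29.41667.
(This is only a lower bound; the true E[α(G)] may be larger.)

E[α(G)] ≥ 353/12 ≈ 29.41667.


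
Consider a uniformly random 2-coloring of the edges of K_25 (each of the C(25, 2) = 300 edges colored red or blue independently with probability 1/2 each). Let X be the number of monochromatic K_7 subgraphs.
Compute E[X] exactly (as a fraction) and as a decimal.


Let X = Σ_S X_S over the C(25, 7) = 480700 subsets S of size 7, where X_S = 1 if the K_7 on S is monochromatic.
For a fixed S, the K_7 on S has C(7, 2) = 21 edges. P[all 21 edges red] = (1/2)^21, and likewise for blue, so P[monochromatic] = 2·(1/2)^21 = 2^{1 − 21} = 1/1048576.
By linearity: E[X] = C(25, 7) · 2^{1 − 21} = 480700 · 1/1048576 = 120175/262144.
Numerically: E[X] ≈ 0.458431.

E[X] = C(25,7)·2^(1−C(7,2)) = 120175/262144 ≈ 0.458431.


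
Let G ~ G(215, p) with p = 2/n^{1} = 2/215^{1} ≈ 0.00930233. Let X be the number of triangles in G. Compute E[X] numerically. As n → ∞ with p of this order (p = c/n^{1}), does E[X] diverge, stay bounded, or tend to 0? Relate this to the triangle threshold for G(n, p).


Number of potential triangles: C(215, 3) = 1633355.
Each occurs with probability p³ ≈ (0.00930233)³ ≈ 8.04960570e-07.
By linearity: E[X] = C(215, 3)·p³ ≈ 1633355 · 8.04960570e-07 ≈ 1.314786.
Here α = 1, so p = 2/n is exactly at the triangle threshold p ~ 1/n. Asymptotically E[X] → c³/6 = 2³/6 = 4/3 ≈ 1.333333, a bounded constant. In this regime the triangle count is asymptotically Poisson(c³/6).

E[X] ≈ 1.314786; in regime p = Θ(1/n^{1}) E[X] stays bounded (at the triangle threshold p ~ 1/n).


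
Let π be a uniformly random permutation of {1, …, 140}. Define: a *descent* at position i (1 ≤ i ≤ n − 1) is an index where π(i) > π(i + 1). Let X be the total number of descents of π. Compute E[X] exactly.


Write X = Σ X_I over i = 1, …, 139, with X_I the indicator of one descent.
There are 139 indicators.
For each fixed i, the pair (π(i), π(i+1)) is a uniformly random ordered pair of distinct values from {1, …, 140}; by symmetry P[π(i) > π(i+1)] = 1/2.
By linearity: E[X] = 139 · (1/2) = (140 − 1) · (1/2) = 139/2 ≈ 69.50000.

E[X] = 139/2 = 69.50000.


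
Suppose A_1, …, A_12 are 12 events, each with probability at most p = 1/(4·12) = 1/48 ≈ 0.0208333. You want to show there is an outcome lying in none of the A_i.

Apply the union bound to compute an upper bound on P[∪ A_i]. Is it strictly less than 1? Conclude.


Union bound: P[∪_{i=1}^{12} A_i] ≤ Σ_i P[A_i] ≤ 12·p = 12·(1/48) = 1/4.
Numerically: 1/4 ≈ 0.2500000.
Is 1/4 < 1? YES.
Since P[∪ A_i] ≤ 1/4 < 1, the complement has P[∩ A_i^c] ≥ 1 − 1/4 = 3/4 > 0, so some outcome avoids every A_i.

12·p = 1/4 ≈ 0.2500000; existence CERTIFIED by the union bound.


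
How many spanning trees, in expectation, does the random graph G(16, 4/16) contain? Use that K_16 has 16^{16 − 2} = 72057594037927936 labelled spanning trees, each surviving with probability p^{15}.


K_16 has 16^{16 − 2} = 72057594037927936 labelled spanning trees.
For each such spanning tree H, let X_H = 1 if all 15 edges of H are present in G. Then P[X_H = 1] = p^{15} = (1/4)^{15} = 1/1073741824.
By linearity: E[X] = Σ_H E[X_H] = 72057594037927936 · p^{15} = 72057594037927936 · 1/1073741824 = 67108864.
Numerically: E[X] ≈ 6.711e+07.

E[X] = 72057594037927936 · (1/4)^{15} = 67108864 ≈ 6.711e+07.


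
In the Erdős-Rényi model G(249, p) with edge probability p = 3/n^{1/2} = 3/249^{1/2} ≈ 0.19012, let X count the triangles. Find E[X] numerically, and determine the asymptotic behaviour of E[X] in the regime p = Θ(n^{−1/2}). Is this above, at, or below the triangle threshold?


Number of potential triangles: C(249, 3) = 2542124.
Each occurs with probability p³ ≈ (0.19012)³ ≈ 6.8717087e-03.
By linearity: E[X] = C(249, 3)·p³ ≈ 2542124 · 6.8717087e-03 ≈ 17468.73571.
Since α = 1/2 < 1, p = c/n^{1/2} ≫ 1/n is above the triangle threshold p ~ 1/n. Asymptotically E[X] ~ (c³/6)·n^{3(1−α)} = (3³/6)·n^{1.5} → ∞; triangles are abundant w.h.p.

E[X] ≈ 17468.73571; in regime p = Θ(1/n^{1/2}) E[X] diverges (above the triangle threshold p ~ 1/n).


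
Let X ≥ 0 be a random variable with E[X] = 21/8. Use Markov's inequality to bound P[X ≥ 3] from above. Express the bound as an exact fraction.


μ = E[X] = 21/8, a = 3.
Markov: P[X ≥ 3] ≤ μ/a = (21/8)/3 = 7/8.
Numerically: ≈ 0.875000.
(Since a = 3 > μ = 2.625000, the bound 7/8 is < 1 and informative.)

P[X ≥ 3] ≤ 7/8 ≈ 0.875000.


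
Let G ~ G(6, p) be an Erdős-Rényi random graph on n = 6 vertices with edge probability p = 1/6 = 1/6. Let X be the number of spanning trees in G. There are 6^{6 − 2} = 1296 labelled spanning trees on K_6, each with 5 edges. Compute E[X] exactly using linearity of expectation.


K_6 has 6^{6 − 2} = 1296 labelled spanning trees.
For each such spanning tree H, let X_H = 1 if all 5 edges of H are present in G. Then P[X_H = 1] = p^{5} = (1/6)^{5} = 1/7776.
By linearity: E[X] = Σ_H E[X_H] = 1296 · p^{5} = 1296 · 1/7776 = 1/6.
Numerically: E[X] ≈ 0.16667.

E[X] = 1296 · (1/6)^{5} = 1/6 ≈ 0.16667.
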